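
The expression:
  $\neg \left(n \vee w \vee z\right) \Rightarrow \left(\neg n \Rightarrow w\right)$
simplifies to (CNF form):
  $n \vee w \vee z$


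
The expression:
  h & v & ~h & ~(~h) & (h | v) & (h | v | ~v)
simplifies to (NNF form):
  False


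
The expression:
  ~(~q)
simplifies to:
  q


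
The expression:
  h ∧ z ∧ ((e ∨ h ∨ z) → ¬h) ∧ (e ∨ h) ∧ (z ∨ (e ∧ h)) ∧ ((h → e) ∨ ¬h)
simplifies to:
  False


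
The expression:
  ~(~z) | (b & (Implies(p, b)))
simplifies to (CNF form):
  b | z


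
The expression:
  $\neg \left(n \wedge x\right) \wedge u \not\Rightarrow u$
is never true.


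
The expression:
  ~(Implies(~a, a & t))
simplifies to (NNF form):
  ~a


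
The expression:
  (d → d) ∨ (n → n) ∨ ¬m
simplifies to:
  True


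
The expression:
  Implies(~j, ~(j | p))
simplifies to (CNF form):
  j | ~p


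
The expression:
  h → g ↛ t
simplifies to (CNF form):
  (g ∨ ¬h) ∧ (¬h ∨ ¬t)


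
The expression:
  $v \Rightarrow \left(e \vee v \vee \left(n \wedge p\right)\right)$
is always true.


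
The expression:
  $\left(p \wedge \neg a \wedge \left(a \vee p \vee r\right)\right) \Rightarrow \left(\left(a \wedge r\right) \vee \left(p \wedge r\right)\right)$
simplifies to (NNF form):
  $a \vee r \vee \neg p$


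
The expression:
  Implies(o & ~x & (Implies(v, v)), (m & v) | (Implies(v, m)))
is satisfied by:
  {x: True, m: True, o: False, v: False}
  {x: True, o: False, v: False, m: False}
  {m: True, o: False, v: False, x: False}
  {m: False, o: False, v: False, x: False}
  {x: True, v: True, m: True, o: False}
  {x: True, v: True, m: False, o: False}
  {v: True, m: True, x: False, o: False}
  {v: True, x: False, o: False, m: False}
  {m: True, x: True, o: True, v: False}
  {x: True, o: True, m: False, v: False}
  {m: True, o: True, x: False, v: False}
  {o: True, x: False, v: False, m: False}
  {x: True, v: True, o: True, m: True}
  {x: True, v: True, o: True, m: False}
  {v: True, o: True, m: True, x: False}


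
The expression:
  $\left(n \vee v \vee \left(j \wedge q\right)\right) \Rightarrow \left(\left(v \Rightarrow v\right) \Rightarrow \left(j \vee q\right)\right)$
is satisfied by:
  {q: True, j: True, n: False, v: False}
  {q: True, v: True, j: True, n: False}
  {q: True, j: True, n: True, v: False}
  {q: True, v: True, j: True, n: True}
  {q: True, n: False, j: False, v: False}
  {q: True, v: True, n: False, j: False}
  {q: True, n: True, j: False, v: False}
  {q: True, v: True, n: True, j: False}
  {j: True, v: False, n: False, q: False}
  {v: True, j: True, n: False, q: False}
  {j: True, n: True, v: False, q: False}
  {v: True, j: True, n: True, q: False}
  {v: False, n: False, j: False, q: False}


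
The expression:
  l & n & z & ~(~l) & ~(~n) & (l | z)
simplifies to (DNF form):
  l & n & z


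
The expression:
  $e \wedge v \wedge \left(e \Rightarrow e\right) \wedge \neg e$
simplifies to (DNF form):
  $\text{False}$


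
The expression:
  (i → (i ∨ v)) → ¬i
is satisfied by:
  {i: False}


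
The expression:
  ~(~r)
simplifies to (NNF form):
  r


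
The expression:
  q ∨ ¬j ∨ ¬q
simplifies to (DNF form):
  True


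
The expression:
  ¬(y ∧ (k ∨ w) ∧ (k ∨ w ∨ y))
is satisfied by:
  {w: False, y: False, k: False}
  {k: True, w: False, y: False}
  {w: True, k: False, y: False}
  {k: True, w: True, y: False}
  {y: True, k: False, w: False}


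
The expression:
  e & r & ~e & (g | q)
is never true.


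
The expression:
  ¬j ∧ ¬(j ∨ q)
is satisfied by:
  {q: False, j: False}


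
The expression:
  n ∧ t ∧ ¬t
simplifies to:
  False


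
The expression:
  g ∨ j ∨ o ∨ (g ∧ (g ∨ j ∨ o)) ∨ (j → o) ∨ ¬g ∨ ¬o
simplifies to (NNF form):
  True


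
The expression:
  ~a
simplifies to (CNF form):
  ~a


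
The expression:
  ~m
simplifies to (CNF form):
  ~m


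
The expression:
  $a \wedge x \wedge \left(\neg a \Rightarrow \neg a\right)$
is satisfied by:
  {a: True, x: True}


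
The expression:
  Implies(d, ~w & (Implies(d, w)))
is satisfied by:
  {d: False}


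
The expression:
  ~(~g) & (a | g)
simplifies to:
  g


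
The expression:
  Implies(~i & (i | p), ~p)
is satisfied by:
  {i: True, p: False}
  {p: False, i: False}
  {p: True, i: True}


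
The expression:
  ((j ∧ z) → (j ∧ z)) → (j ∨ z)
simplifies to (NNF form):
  j ∨ z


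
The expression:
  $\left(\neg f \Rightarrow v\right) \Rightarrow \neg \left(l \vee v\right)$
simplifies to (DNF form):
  $\left(\neg f \wedge \neg v\right) \vee \left(\neg l \wedge \neg v\right)$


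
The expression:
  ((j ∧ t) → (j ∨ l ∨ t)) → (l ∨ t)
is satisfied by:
  {t: True, l: True}
  {t: True, l: False}
  {l: True, t: False}


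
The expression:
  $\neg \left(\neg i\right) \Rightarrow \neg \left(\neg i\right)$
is always true.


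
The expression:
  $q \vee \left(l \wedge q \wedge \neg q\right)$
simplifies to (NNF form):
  $q$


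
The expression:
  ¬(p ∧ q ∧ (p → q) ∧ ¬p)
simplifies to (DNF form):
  True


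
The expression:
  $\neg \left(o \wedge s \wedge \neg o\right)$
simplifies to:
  $\text{True}$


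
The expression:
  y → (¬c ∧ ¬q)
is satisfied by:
  {q: False, y: False, c: False}
  {c: True, q: False, y: False}
  {q: True, c: False, y: False}
  {c: True, q: True, y: False}
  {y: True, c: False, q: False}


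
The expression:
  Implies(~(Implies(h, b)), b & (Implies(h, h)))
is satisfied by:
  {b: True, h: False}
  {h: False, b: False}
  {h: True, b: True}


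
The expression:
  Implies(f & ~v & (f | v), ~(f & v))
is always true.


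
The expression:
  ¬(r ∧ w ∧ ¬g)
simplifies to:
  g ∨ ¬r ∨ ¬w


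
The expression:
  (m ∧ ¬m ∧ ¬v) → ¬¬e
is always true.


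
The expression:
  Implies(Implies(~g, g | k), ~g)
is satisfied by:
  {g: False}


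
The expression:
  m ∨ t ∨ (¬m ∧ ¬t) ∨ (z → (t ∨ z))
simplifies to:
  True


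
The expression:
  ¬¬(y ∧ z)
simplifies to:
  y ∧ z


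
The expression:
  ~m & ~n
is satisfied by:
  {n: False, m: False}


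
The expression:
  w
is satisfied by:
  {w: True}


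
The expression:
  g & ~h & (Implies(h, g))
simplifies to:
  g & ~h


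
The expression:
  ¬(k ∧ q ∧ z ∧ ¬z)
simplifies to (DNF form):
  True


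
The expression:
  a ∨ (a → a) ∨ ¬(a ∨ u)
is always true.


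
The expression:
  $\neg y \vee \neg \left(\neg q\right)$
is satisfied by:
  {q: True, y: False}
  {y: False, q: False}
  {y: True, q: True}


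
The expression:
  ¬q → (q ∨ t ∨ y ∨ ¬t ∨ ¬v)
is always true.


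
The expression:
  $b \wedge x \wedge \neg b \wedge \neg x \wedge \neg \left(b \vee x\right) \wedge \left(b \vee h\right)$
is never true.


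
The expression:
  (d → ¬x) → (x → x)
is always true.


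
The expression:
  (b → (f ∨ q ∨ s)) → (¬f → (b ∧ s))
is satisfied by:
  {b: True, f: True, s: True, q: False}
  {b: True, f: True, s: False, q: False}
  {b: True, q: True, f: True, s: True}
  {b: True, q: True, f: True, s: False}
  {f: True, s: True, q: False, b: False}
  {f: True, q: False, s: False, b: False}
  {f: True, q: True, s: True, b: False}
  {f: True, q: True, s: False, b: False}
  {b: True, s: True, f: False, q: False}
  {b: True, s: False, f: False, q: False}
  {b: True, q: True, s: True, f: False}


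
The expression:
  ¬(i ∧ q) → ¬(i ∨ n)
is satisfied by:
  {q: True, i: False, n: False}
  {i: False, n: False, q: False}
  {q: True, i: True, n: False}
  {n: True, q: True, i: True}


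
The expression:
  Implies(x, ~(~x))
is always true.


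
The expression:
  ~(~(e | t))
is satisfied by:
  {t: True, e: True}
  {t: True, e: False}
  {e: True, t: False}


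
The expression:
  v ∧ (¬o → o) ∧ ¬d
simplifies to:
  o ∧ v ∧ ¬d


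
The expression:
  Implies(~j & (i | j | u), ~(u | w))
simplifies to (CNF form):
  (j | ~u) & (j | ~i | ~u) & (j | ~i | ~w) & (j | ~u | ~w)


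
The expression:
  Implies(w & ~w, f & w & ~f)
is always true.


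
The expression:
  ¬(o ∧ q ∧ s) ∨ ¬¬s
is always true.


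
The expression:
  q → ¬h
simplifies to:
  ¬h ∨ ¬q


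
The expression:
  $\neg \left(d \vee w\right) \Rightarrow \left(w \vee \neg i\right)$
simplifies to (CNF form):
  $d \vee w \vee \neg i$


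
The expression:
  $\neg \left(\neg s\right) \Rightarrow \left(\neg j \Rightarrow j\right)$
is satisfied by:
  {j: True, s: False}
  {s: False, j: False}
  {s: True, j: True}


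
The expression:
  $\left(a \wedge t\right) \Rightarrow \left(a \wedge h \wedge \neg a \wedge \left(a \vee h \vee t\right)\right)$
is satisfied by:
  {t: False, a: False}
  {a: True, t: False}
  {t: True, a: False}


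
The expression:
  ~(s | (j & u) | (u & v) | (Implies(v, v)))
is never true.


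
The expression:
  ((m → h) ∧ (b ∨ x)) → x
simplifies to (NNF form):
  x ∨ (m ∧ ¬h) ∨ ¬b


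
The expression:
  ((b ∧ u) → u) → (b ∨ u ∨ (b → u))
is always true.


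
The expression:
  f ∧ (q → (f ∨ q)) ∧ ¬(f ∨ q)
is never true.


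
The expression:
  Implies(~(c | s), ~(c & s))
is always true.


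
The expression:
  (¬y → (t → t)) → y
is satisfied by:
  {y: True}


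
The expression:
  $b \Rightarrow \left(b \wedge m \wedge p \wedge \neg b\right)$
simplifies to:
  $\neg b$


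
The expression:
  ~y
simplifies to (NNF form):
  ~y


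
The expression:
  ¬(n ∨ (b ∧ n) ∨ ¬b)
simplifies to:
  b ∧ ¬n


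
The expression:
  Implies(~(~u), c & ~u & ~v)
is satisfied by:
  {u: False}


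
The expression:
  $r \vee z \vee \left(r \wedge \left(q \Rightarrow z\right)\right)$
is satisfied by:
  {r: True, z: True}
  {r: True, z: False}
  {z: True, r: False}


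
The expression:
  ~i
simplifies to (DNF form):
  ~i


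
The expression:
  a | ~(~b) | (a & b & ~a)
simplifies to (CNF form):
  a | b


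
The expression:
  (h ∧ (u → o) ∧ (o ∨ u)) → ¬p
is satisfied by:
  {p: False, o: False, h: False}
  {h: True, p: False, o: False}
  {o: True, p: False, h: False}
  {h: True, o: True, p: False}
  {p: True, h: False, o: False}
  {h: True, p: True, o: False}
  {o: True, p: True, h: False}


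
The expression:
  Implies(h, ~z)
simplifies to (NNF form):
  ~h | ~z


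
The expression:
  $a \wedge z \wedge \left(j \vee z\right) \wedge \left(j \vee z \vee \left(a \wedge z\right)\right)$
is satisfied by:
  {a: True, z: True}


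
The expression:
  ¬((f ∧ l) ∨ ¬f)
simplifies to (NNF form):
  f ∧ ¬l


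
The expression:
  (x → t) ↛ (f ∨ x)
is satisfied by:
  {x: False, f: False}


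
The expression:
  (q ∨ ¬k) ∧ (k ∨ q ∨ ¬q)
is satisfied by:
  {q: True, k: False}
  {k: False, q: False}
  {k: True, q: True}


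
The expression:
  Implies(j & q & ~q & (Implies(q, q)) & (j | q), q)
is always true.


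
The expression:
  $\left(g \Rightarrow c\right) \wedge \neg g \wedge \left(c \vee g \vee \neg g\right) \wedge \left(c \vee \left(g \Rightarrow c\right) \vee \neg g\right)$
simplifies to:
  $\neg g$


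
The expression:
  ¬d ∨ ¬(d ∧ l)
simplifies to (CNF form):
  ¬d ∨ ¬l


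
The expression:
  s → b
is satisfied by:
  {b: True, s: False}
  {s: False, b: False}
  {s: True, b: True}


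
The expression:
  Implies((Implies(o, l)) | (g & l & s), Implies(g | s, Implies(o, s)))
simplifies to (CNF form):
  s | ~g | ~l | ~o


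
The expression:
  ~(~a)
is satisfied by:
  {a: True}


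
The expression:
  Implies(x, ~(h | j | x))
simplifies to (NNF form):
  ~x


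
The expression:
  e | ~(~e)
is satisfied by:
  {e: True}


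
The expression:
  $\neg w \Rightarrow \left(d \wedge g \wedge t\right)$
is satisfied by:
  {t: True, w: True, g: True, d: True}
  {t: True, w: True, g: True, d: False}
  {t: True, w: True, d: True, g: False}
  {t: True, w: True, d: False, g: False}
  {w: True, g: True, d: True, t: False}
  {w: True, g: True, d: False, t: False}
  {w: True, g: False, d: True, t: False}
  {w: True, g: False, d: False, t: False}
  {t: True, g: True, d: True, w: False}


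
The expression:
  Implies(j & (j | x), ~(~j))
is always true.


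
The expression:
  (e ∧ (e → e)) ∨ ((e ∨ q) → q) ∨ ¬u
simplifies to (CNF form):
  True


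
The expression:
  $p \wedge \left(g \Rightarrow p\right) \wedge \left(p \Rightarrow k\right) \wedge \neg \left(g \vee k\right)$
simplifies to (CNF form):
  $\text{False}$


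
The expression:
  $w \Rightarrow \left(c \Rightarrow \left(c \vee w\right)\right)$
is always true.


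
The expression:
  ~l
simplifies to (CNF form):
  ~l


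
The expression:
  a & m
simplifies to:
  a & m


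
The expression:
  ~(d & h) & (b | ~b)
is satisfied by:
  {h: False, d: False}
  {d: True, h: False}
  {h: True, d: False}


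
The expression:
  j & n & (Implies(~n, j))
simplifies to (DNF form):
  j & n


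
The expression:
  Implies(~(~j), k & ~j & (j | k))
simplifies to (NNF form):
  ~j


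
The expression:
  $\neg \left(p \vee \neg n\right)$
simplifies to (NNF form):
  $n \wedge \neg p$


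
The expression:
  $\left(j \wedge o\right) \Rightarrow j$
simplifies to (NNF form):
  $\text{True}$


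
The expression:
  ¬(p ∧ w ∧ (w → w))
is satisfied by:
  {p: False, w: False}
  {w: True, p: False}
  {p: True, w: False}


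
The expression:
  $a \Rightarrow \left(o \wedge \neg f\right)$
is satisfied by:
  {o: True, a: False, f: False}
  {o: False, a: False, f: False}
  {f: True, o: True, a: False}
  {f: True, o: False, a: False}
  {a: True, o: True, f: False}


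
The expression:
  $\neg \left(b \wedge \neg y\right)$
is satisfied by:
  {y: True, b: False}
  {b: False, y: False}
  {b: True, y: True}


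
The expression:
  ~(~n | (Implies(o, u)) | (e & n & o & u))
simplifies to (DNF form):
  n & o & ~u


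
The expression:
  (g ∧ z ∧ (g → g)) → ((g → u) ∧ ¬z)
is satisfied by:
  {g: False, z: False}
  {z: True, g: False}
  {g: True, z: False}


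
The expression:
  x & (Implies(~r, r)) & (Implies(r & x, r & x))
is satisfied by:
  {r: True, x: True}


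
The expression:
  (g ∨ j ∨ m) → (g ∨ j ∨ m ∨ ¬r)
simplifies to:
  True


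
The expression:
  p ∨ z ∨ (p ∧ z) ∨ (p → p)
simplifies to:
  True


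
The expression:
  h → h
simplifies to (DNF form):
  True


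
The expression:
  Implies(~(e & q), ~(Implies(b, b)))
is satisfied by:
  {e: True, q: True}


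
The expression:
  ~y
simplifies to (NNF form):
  ~y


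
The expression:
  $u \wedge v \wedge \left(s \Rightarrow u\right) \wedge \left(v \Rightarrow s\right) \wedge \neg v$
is never true.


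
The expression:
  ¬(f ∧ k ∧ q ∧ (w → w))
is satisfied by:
  {k: False, q: False, f: False}
  {f: True, k: False, q: False}
  {q: True, k: False, f: False}
  {f: True, q: True, k: False}
  {k: True, f: False, q: False}
  {f: True, k: True, q: False}
  {q: True, k: True, f: False}


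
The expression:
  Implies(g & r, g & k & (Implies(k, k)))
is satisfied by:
  {k: True, g: False, r: False}
  {g: False, r: False, k: False}
  {r: True, k: True, g: False}
  {r: True, g: False, k: False}
  {k: True, g: True, r: False}
  {g: True, k: False, r: False}
  {r: True, g: True, k: True}


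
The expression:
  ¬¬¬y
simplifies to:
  ¬y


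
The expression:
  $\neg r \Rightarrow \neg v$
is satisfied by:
  {r: True, v: False}
  {v: False, r: False}
  {v: True, r: True}


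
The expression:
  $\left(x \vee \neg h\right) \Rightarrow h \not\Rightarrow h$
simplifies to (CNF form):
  $h \wedge \neg x$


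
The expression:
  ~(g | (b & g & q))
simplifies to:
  ~g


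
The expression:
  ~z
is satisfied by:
  {z: False}


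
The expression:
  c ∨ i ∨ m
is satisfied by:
  {i: True, c: True, m: True}
  {i: True, c: True, m: False}
  {i: True, m: True, c: False}
  {i: True, m: False, c: False}
  {c: True, m: True, i: False}
  {c: True, m: False, i: False}
  {m: True, c: False, i: False}


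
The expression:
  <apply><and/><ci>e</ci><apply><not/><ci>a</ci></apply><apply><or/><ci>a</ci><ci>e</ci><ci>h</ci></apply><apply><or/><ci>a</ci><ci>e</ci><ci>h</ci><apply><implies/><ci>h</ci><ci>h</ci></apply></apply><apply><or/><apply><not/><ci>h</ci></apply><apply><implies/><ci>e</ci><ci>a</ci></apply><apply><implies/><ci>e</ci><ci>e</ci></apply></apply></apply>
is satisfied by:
  {e: True, a: False}


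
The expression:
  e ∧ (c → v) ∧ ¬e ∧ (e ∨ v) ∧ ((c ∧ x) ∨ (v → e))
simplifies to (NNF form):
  False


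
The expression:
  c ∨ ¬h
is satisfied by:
  {c: True, h: False}
  {h: False, c: False}
  {h: True, c: True}


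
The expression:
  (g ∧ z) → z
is always true.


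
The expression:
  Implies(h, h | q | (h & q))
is always true.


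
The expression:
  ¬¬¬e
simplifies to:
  ¬e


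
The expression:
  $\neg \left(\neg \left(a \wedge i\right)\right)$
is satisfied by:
  {a: True, i: True}


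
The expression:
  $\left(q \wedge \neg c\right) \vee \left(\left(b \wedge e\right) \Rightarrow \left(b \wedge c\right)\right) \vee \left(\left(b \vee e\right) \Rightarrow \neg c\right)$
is always true.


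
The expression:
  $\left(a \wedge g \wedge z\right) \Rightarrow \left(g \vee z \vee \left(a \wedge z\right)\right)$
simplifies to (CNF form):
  $\text{True}$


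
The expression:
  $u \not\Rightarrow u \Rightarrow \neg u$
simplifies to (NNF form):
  $\text{True}$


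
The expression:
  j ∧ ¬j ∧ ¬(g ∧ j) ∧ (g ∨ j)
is never true.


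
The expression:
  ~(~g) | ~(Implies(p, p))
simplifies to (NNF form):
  g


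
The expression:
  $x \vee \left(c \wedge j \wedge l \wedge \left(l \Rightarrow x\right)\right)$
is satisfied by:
  {x: True}


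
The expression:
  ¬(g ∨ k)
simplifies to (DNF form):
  ¬g ∧ ¬k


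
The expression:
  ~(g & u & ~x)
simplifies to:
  x | ~g | ~u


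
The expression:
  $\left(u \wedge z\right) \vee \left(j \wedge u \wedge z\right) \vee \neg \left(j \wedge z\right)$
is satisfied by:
  {u: True, z: False, j: False}
  {u: False, z: False, j: False}
  {j: True, u: True, z: False}
  {j: True, u: False, z: False}
  {z: True, u: True, j: False}
  {z: True, u: False, j: False}
  {z: True, j: True, u: True}


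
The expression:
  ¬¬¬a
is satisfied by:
  {a: False}


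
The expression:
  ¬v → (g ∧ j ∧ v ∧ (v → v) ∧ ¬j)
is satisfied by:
  {v: True}


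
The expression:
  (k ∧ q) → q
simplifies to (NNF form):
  True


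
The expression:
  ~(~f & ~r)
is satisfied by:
  {r: True, f: True}
  {r: True, f: False}
  {f: True, r: False}


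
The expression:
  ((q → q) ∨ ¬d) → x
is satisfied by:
  {x: True}


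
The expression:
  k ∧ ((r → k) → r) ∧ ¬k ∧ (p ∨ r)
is never true.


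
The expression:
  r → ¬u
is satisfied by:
  {u: False, r: False}
  {r: True, u: False}
  {u: True, r: False}


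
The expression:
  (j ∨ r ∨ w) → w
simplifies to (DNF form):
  w ∨ (¬j ∧ ¬r)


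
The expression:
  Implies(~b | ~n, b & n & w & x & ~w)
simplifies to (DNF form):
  b & n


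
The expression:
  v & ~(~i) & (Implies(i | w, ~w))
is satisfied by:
  {i: True, v: True, w: False}


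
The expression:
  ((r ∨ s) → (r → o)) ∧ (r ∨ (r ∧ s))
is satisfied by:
  {r: True, o: True}


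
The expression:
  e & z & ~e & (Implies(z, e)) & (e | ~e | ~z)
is never true.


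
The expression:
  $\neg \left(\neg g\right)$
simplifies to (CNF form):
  $g$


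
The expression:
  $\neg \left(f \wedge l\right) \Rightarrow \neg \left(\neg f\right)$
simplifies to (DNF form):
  $f$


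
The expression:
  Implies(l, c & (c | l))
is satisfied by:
  {c: True, l: False}
  {l: False, c: False}
  {l: True, c: True}


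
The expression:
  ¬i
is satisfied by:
  {i: False}


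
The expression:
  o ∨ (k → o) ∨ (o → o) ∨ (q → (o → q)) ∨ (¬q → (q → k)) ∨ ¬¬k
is always true.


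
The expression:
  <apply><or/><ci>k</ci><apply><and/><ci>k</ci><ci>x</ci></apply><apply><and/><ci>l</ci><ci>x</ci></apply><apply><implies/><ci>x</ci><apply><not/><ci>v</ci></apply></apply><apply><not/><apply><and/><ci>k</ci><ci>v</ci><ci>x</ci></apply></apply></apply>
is always true.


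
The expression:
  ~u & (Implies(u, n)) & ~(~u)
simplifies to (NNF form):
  False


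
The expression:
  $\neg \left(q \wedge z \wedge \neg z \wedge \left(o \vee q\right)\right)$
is always true.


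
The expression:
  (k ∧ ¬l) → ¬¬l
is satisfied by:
  {l: True, k: False}
  {k: False, l: False}
  {k: True, l: True}


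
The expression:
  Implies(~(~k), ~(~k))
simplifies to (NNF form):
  True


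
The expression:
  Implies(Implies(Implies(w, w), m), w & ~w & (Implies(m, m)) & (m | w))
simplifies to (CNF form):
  ~m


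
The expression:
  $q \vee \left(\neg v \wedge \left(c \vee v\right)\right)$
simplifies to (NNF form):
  $q \vee \left(c \wedge \neg v\right)$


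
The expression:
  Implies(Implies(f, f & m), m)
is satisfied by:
  {m: True, f: True}
  {m: True, f: False}
  {f: True, m: False}


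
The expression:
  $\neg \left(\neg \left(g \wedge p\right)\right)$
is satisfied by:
  {p: True, g: True}


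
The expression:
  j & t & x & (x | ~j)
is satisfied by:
  {t: True, j: True, x: True}


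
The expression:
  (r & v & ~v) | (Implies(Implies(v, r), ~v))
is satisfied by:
  {v: False, r: False}
  {r: True, v: False}
  {v: True, r: False}


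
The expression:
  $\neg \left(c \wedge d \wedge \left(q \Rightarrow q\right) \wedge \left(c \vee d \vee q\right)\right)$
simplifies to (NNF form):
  $\neg c \vee \neg d$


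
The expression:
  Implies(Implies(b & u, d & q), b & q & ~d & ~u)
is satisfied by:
  {b: True, u: True, d: False, q: False}
  {b: True, q: True, u: True, d: False}
  {b: True, q: True, d: False, u: False}
  {b: True, u: True, d: True, q: False}


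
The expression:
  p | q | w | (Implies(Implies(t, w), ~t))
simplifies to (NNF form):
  True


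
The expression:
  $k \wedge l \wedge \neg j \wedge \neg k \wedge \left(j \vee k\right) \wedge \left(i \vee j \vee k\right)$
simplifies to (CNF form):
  $\text{False}$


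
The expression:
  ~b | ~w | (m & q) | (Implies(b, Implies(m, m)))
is always true.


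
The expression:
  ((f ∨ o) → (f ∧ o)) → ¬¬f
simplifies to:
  f ∨ o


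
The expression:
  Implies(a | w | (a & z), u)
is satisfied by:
  {u: True, w: False, a: False}
  {a: True, u: True, w: False}
  {u: True, w: True, a: False}
  {a: True, u: True, w: True}
  {a: False, w: False, u: False}


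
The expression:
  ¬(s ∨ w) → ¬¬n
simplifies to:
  n ∨ s ∨ w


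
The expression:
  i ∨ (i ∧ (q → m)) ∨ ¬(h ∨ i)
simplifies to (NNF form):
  i ∨ ¬h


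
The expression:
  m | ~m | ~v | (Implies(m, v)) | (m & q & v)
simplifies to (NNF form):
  True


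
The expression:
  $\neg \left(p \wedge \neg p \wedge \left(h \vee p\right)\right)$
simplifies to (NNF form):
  $\text{True}$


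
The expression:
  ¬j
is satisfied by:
  {j: False}


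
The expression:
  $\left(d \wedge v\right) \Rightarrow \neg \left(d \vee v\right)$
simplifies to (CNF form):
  $\neg d \vee \neg v$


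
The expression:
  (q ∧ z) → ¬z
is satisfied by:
  {q: False, z: False}
  {z: True, q: False}
  {q: True, z: False}


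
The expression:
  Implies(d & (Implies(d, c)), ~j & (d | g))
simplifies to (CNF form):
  ~c | ~d | ~j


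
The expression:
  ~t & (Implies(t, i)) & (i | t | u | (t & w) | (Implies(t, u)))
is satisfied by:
  {t: False}


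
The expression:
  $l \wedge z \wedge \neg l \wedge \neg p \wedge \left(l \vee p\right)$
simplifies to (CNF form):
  $\text{False}$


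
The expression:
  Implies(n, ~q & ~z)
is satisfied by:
  {q: False, n: False, z: False}
  {z: True, q: False, n: False}
  {q: True, z: False, n: False}
  {z: True, q: True, n: False}
  {n: True, z: False, q: False}


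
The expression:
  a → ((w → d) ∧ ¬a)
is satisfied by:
  {a: False}


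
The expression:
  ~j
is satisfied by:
  {j: False}


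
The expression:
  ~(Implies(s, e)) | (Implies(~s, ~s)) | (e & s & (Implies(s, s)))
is always true.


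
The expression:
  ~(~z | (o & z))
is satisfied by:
  {z: True, o: False}


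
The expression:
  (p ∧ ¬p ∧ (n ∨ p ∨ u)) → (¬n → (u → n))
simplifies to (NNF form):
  True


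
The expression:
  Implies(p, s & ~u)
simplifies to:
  ~p | (s & ~u)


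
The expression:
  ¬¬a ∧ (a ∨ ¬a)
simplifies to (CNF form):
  a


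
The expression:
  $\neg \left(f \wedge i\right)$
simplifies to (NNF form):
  $\neg f \vee \neg i$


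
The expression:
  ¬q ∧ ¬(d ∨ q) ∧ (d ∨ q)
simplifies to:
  False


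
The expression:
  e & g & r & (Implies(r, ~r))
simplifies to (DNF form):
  False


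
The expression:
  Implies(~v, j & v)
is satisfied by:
  {v: True}


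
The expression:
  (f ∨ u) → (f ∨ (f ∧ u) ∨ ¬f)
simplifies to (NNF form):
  True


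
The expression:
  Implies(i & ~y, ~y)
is always true.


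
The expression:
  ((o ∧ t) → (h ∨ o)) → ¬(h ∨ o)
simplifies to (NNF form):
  ¬h ∧ ¬o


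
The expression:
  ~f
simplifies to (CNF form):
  ~f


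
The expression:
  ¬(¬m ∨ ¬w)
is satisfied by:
  {m: True, w: True}


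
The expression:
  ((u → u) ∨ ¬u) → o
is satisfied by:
  {o: True}


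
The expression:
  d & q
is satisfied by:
  {d: True, q: True}


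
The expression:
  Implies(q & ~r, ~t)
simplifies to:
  r | ~q | ~t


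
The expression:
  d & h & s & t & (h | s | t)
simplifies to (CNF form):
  d & h & s & t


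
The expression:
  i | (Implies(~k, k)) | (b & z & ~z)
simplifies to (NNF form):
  i | k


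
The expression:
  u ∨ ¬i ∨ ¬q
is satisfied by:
  {u: True, q: False, i: False}
  {u: False, q: False, i: False}
  {i: True, u: True, q: False}
  {i: True, u: False, q: False}
  {q: True, u: True, i: False}
  {q: True, u: False, i: False}
  {q: True, i: True, u: True}


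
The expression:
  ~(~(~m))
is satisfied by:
  {m: False}


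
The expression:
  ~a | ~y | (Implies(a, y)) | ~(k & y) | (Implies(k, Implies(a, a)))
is always true.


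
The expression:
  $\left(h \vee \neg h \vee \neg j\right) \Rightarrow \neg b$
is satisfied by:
  {b: False}


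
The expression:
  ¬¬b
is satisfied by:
  {b: True}


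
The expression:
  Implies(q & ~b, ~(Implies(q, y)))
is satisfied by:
  {b: True, q: False, y: False}
  {q: False, y: False, b: False}
  {b: True, y: True, q: False}
  {y: True, q: False, b: False}
  {b: True, q: True, y: False}
  {q: True, b: False, y: False}
  {b: True, y: True, q: True}


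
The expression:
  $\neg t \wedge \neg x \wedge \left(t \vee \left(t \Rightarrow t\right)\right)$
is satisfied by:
  {x: False, t: False}


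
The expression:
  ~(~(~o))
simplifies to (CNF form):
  ~o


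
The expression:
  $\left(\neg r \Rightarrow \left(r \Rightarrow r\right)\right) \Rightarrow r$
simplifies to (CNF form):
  $r$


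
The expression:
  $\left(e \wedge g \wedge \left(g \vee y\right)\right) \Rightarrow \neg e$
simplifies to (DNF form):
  $\neg e \vee \neg g$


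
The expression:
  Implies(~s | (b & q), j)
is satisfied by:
  {j: True, s: True, q: False, b: False}
  {b: True, j: True, s: True, q: False}
  {q: True, j: True, s: True, b: False}
  {b: True, q: True, j: True, s: True}
  {j: True, b: False, s: False, q: False}
  {j: True, b: True, s: False, q: False}
  {j: True, q: True, b: False, s: False}
  {b: True, j: True, q: True, s: False}
  {s: True, q: False, j: False, b: False}
  {b: True, s: True, q: False, j: False}
  {q: True, s: True, b: False, j: False}


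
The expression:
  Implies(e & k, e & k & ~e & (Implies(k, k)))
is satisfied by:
  {k: False, e: False}
  {e: True, k: False}
  {k: True, e: False}


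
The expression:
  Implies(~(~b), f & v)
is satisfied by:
  {v: True, f: True, b: False}
  {v: True, f: False, b: False}
  {f: True, v: False, b: False}
  {v: False, f: False, b: False}
  {b: True, v: True, f: True}


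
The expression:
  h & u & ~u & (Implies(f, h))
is never true.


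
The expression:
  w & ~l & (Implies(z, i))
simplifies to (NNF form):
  w & ~l & (i | ~z)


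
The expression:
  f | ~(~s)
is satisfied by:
  {s: True, f: True}
  {s: True, f: False}
  {f: True, s: False}


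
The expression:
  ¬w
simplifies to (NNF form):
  ¬w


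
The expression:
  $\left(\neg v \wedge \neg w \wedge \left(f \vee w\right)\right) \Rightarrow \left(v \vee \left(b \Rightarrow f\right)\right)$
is always true.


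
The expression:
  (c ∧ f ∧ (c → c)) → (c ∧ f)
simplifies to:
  True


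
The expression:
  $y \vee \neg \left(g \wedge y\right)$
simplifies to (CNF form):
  $\text{True}$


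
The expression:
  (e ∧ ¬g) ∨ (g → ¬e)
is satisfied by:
  {g: False, e: False}
  {e: True, g: False}
  {g: True, e: False}


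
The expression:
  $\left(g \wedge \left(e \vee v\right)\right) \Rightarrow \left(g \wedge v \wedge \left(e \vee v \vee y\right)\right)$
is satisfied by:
  {v: True, g: False, e: False}
  {g: False, e: False, v: False}
  {v: True, e: True, g: False}
  {e: True, g: False, v: False}
  {v: True, g: True, e: False}
  {g: True, v: False, e: False}
  {v: True, e: True, g: True}


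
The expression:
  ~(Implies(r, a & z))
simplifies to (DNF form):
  (r & ~a) | (r & ~z)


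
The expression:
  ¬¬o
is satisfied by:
  {o: True}


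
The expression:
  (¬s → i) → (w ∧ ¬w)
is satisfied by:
  {i: False, s: False}


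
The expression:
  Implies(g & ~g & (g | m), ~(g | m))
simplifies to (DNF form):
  True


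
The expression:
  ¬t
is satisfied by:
  {t: False}


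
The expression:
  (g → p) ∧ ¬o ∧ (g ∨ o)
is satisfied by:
  {p: True, g: True, o: False}


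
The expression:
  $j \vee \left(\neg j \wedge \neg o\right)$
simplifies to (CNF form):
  $j \vee \neg o$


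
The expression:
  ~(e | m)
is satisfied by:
  {e: False, m: False}


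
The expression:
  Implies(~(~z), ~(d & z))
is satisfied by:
  {z: False, d: False}
  {d: True, z: False}
  {z: True, d: False}


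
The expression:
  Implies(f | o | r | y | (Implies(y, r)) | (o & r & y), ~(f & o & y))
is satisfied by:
  {o: False, y: False, f: False}
  {f: True, o: False, y: False}
  {y: True, o: False, f: False}
  {f: True, y: True, o: False}
  {o: True, f: False, y: False}
  {f: True, o: True, y: False}
  {y: True, o: True, f: False}


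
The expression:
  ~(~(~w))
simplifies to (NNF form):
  ~w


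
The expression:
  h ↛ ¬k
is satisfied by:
  {h: True, k: True}


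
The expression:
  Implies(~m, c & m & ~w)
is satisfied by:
  {m: True}


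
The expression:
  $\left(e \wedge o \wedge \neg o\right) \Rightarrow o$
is always true.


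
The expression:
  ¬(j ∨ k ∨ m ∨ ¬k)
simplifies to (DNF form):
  False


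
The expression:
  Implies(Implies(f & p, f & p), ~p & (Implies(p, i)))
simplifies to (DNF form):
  ~p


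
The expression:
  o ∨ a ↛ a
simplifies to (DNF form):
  o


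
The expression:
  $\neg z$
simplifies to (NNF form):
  $\neg z$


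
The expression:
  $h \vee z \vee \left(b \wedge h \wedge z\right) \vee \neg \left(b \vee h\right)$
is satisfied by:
  {z: True, h: True, b: False}
  {z: True, h: False, b: False}
  {h: True, z: False, b: False}
  {z: False, h: False, b: False}
  {b: True, z: True, h: True}
  {b: True, z: True, h: False}
  {b: True, h: True, z: False}


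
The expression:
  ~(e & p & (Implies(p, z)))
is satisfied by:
  {p: False, e: False, z: False}
  {z: True, p: False, e: False}
  {e: True, p: False, z: False}
  {z: True, e: True, p: False}
  {p: True, z: False, e: False}
  {z: True, p: True, e: False}
  {e: True, p: True, z: False}


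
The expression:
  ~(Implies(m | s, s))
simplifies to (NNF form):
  m & ~s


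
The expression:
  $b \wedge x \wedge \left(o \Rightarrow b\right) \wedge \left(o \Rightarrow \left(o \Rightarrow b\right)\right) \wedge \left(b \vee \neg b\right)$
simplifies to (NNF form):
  $b \wedge x$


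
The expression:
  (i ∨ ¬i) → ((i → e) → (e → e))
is always true.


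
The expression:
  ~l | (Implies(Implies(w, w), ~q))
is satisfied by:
  {l: False, q: False}
  {q: True, l: False}
  {l: True, q: False}


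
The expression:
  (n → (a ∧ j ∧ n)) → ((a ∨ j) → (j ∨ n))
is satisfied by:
  {n: True, j: True, a: False}
  {n: True, j: False, a: False}
  {j: True, n: False, a: False}
  {n: False, j: False, a: False}
  {n: True, a: True, j: True}
  {n: True, a: True, j: False}
  {a: True, j: True, n: False}


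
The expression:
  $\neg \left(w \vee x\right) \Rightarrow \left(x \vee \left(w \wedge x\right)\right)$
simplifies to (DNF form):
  $w \vee x$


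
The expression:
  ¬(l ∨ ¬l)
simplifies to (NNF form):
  False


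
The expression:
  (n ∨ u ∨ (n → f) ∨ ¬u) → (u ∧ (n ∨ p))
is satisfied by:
  {n: True, p: True, u: True}
  {n: True, u: True, p: False}
  {p: True, u: True, n: False}


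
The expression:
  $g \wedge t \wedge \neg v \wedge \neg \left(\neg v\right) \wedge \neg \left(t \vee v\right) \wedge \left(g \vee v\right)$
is never true.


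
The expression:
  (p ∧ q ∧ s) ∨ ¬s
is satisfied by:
  {p: True, q: True, s: False}
  {p: True, q: False, s: False}
  {q: True, p: False, s: False}
  {p: False, q: False, s: False}
  {p: True, s: True, q: True}


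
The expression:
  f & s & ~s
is never true.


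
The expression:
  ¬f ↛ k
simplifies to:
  k ∨ ¬f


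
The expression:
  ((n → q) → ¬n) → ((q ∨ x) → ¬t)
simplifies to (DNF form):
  (n ∧ q) ∨ (¬q ∧ ¬x) ∨ ¬t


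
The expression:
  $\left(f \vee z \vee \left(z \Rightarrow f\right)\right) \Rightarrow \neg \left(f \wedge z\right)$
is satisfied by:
  {z: False, f: False}
  {f: True, z: False}
  {z: True, f: False}


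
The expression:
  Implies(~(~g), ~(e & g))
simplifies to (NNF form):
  ~e | ~g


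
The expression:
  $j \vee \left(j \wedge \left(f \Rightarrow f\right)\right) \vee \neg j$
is always true.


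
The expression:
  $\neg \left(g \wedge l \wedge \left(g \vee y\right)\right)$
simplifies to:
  $\neg g \vee \neg l$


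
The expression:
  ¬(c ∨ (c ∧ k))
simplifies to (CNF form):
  ¬c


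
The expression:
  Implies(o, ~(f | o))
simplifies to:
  ~o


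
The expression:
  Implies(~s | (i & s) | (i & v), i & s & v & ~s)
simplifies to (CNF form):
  s & ~i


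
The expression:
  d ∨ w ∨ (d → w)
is always true.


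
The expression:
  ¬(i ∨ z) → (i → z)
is always true.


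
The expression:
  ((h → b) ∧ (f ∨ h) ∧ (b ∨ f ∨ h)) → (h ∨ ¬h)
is always true.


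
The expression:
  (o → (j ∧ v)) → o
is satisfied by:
  {o: True}


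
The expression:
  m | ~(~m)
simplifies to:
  m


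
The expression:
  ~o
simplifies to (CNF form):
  ~o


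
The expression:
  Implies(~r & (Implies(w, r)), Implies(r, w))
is always true.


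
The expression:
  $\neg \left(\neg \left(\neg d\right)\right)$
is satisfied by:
  {d: False}


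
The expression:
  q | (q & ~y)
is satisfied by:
  {q: True}


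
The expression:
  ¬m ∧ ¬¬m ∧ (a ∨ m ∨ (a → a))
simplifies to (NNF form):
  False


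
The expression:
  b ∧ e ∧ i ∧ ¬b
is never true.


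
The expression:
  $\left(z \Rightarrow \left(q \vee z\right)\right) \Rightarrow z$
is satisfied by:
  {z: True}


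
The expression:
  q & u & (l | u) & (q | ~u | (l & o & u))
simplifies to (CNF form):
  q & u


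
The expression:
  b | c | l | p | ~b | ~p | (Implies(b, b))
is always true.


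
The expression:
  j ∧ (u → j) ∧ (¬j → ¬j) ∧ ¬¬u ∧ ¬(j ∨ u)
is never true.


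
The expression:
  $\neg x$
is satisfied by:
  {x: False}


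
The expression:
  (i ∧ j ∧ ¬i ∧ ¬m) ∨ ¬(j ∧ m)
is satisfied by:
  {m: False, j: False}
  {j: True, m: False}
  {m: True, j: False}


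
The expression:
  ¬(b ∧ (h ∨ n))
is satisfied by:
  {n: False, b: False, h: False}
  {h: True, n: False, b: False}
  {n: True, h: False, b: False}
  {h: True, n: True, b: False}
  {b: True, h: False, n: False}


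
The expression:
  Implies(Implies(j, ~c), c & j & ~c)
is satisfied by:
  {c: True, j: True}


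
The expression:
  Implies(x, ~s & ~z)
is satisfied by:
  {s: False, x: False, z: False}
  {z: True, s: False, x: False}
  {s: True, z: False, x: False}
  {z: True, s: True, x: False}
  {x: True, z: False, s: False}


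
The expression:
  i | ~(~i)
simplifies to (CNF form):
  i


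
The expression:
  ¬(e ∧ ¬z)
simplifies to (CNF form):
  z ∨ ¬e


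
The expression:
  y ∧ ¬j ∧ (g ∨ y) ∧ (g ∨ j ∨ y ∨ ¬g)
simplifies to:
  y ∧ ¬j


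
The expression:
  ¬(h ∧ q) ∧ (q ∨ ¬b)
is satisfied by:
  {b: False, h: False, q: False}
  {q: True, b: False, h: False}
  {h: True, b: False, q: False}
  {q: True, b: True, h: False}


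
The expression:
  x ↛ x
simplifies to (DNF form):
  False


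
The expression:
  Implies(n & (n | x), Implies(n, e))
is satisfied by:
  {e: True, n: False}
  {n: False, e: False}
  {n: True, e: True}


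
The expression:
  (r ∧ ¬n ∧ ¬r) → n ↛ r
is always true.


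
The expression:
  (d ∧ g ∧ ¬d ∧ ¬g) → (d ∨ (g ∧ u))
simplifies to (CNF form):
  True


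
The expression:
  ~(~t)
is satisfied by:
  {t: True}


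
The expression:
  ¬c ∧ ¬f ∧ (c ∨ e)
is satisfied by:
  {e: True, f: False, c: False}


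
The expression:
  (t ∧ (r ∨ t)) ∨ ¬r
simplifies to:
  t ∨ ¬r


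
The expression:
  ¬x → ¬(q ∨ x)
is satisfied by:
  {x: True, q: False}
  {q: False, x: False}
  {q: True, x: True}


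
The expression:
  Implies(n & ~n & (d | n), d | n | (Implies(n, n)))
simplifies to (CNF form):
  True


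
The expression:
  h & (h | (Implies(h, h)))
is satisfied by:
  {h: True}


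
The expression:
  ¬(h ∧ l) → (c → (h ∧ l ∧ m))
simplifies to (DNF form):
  (h ∧ l) ∨ ¬c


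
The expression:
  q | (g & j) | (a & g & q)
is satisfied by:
  {q: True, j: True, g: True}
  {q: True, j: True, g: False}
  {q: True, g: True, j: False}
  {q: True, g: False, j: False}
  {j: True, g: True, q: False}
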